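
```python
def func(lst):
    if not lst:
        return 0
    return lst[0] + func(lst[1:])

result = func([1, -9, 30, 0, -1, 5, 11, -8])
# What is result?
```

1 + (-9) + 30 + 0 + (-1) + 5 + 11 + (-8) + 0 = 29

Answer: 29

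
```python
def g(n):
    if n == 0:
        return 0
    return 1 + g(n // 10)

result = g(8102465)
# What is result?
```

Count of digits of 8102465: 7

Answer: 7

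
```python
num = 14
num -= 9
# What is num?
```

Trace:
`num = 14` → num = 14
`num -= 9` → num = 5
So num = 5

Answer: 5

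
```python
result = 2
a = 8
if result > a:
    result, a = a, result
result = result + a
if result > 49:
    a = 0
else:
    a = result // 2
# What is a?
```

Trace:
`result = 2` → result = 2
`a = 8` → a = 8
`if result > a: ...` → result > a is False → no variable changes
`result = result + a` → result = 10
`if result > 49: ...` → result > 49 is False, take else branch → a = 5
So a = 5

Answer: 5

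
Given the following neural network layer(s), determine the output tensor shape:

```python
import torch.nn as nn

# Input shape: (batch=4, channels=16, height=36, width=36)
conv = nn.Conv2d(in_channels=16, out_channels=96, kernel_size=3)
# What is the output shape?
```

Input: (4, 16, 36, 36) -> Output: (4, 96, 34, 34)

Answer: (4, 96, 34, 34)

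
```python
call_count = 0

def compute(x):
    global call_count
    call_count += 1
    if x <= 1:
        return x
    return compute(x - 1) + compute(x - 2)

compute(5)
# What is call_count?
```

Calls(x) = 1 + Calls(x-1) + Calls(x-2); Calls(0)=Calls(1)=1. For x=5 this gives 15.

Answer: 15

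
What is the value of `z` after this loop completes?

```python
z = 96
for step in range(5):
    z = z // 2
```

Halve 5 times: 96 // 2^5 = 3
`z` takes the values: 96 → 48 → 24 → 12 → 6 → 3

Answer: 3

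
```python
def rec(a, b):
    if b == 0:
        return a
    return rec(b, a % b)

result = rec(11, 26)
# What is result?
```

rec(11, 26) -> rec(26, 11) -> rec(11, 4) -> rec(4, 3) -> rec(3, 1) -> rec(1, 0) -> 1

Answer: 1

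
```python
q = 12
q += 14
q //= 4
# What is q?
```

Trace:
`q = 12` → q = 12
`q += 14` → q = 26
`q //= 4` → q = 6
So q = 6

Answer: 6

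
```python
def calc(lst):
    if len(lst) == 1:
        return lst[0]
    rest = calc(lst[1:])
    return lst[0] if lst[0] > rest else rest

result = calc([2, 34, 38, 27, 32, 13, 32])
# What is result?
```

Recursive max over [2, 34, 38, 27, 32, 13, 32] = 38

Answer: 38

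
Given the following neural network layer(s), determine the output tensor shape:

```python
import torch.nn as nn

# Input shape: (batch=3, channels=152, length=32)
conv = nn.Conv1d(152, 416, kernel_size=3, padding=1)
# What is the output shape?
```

Input: (3, 152, 32) -> Output: (3, 416, 32)

Answer: (3, 416, 32)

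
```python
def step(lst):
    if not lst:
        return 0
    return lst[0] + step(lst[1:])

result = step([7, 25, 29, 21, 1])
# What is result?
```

7 + 25 + 29 + 21 + 1 + 0 = 83

Answer: 83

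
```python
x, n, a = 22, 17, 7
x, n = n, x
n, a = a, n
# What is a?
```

Trace:
`x, n, a = 22, 17, 7` → x = 22; n = 17; a = 7
`x, n = n, x` → x = 17; n = 22
`n, a = a, n` → n = 7; a = 22
So a = 22

Answer: 22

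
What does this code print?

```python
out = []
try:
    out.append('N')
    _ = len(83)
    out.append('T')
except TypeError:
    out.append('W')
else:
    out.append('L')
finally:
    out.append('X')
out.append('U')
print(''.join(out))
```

Execution trace: 'N' (try body) → 'W' (except TypeError) → 'X' (finally) → 'U' (after the try/except). Output: NWXU

Answer: NWXU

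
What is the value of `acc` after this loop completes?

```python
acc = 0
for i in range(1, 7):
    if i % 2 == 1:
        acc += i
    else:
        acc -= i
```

Add odd, subtract even
`acc` takes the values: 0 → 1 → -1 → 2 → -2 → 3 → -3

Answer: -3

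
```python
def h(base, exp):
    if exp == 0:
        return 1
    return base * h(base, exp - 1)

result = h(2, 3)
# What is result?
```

h(2, 3) = 2 * 2 * 2 = 8

Answer: 8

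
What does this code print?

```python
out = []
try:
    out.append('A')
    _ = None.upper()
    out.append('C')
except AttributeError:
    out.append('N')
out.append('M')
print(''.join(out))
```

Execution trace: 'A' (try body) → 'N' (except AttributeError) → 'M' (after the try/except). Output: ANM

Answer: ANM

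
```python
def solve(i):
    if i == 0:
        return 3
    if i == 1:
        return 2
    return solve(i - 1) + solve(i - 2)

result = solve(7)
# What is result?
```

Build up from base cases: solve(0)=3, solve(1)=2, solve(2)=5, solve(3)=7, solve(4)=12, solve(5)=19, solve(6)=31, ..., solve(7)=50

Answer: 50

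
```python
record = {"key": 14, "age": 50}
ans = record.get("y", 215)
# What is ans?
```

Trace:
`record = {"key": 14, "age": 50}` → record = {'key': 14, 'age': 50}
`ans = record.get("y", 215)` → ans = 215
So ans = 215

Answer: 215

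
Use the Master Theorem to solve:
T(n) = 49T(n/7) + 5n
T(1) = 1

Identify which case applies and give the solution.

a=49, b=7, f(n)=5n. log_7(49) = 2. Since c=1 < 2, Case 1 applies: T(n) = Θ(n^log_b(a)) = O(n^2).

Answer: O(n^2) - Case 1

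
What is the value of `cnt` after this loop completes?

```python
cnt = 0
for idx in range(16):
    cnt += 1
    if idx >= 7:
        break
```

Loop breaks when idx reaches 7, cnt is 8
`cnt` takes the values: 0 → 1 → 2 → 3 → 4 → 5 → 6 → 7 → 8

Answer: 8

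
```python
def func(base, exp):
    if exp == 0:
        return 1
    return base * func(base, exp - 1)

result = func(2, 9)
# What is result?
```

func(2, 9) = 2 * 2 * 2 * 2 * 2 * 2 * 2 * 2 * 2 = 512

Answer: 512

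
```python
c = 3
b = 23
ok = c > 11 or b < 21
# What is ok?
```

Trace:
`c = 3` → c = 3
`b = 23` → b = 23
`ok = c > 11 or b < 21` → ok = False
So ok = False

Answer: False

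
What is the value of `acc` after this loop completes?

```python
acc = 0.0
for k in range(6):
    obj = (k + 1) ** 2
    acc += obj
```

Sum of squared losses 1² + 2² + ... + 6²
`acc` takes the values: 0.0 → 1.0 → 5.0 → 14.0 → 30.0 → 55.0 → 91.0

Answer: 91.0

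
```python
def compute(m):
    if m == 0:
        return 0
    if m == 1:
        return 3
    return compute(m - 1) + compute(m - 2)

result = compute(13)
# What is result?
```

Build up from base cases: compute(0)=0, compute(1)=3, compute(2)=3, compute(3)=6, compute(4)=9, compute(5)=15, compute(6)=24, ..., compute(13)=699

Answer: 699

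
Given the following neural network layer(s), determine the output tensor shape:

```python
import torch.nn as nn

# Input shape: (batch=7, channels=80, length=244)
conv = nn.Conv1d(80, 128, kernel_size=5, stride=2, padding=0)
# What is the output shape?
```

Input: (7, 80, 244) -> Output: (7, 128, 120)

Answer: (7, 128, 120)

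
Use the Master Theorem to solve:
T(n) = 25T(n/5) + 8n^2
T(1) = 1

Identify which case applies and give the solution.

a=25, b=5, f(n)=8n^2. log_5(25) = 2. Since c=2 = 2, Case 2 applies: T(n) = Θ(n^log_b(a) · log n) = O(n^2 log n).

Answer: O(n^2 log n) - Case 2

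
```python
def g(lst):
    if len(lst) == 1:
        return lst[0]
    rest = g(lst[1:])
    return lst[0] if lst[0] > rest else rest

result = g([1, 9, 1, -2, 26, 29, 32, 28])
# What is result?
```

Recursive max over [1, 9, 1, -2, 26, 29, 32, 28] = 32

Answer: 32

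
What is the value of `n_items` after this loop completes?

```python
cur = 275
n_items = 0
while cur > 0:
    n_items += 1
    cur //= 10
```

Count digits by repeated division by 10
`n_items` takes the values: 0 → 1 → 2 → 3

Answer: 3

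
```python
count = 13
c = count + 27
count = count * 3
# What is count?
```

Trace:
`count = 13` → count = 13
`c = count + 27` → c = 40
`count = count * 3` → count = 39
So count = 39

Answer: 39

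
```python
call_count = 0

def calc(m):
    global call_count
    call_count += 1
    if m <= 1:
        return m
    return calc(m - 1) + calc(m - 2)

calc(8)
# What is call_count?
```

Calls(m) = 1 + Calls(m-1) + Calls(m-2); Calls(0)=Calls(1)=1. For m=8 this gives 67.

Answer: 67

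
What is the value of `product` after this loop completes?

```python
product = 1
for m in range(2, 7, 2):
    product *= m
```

Product of even numbers 2 to 6
`product` takes the values: 1 → 2 → 8 → 48

Answer: 48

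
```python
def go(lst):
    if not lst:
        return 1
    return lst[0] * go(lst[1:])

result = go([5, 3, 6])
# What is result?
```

Product over [5, 3, 6] = 5 * 3 * 6 = 90

Answer: 90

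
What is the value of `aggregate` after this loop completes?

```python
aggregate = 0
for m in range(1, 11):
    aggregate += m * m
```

Sum of squares 1² to 10² = 385
`aggregate` takes the values: 0 → 1 → 5 → 14 → 30 → 55 → 91 → 140 → 204 → 285 → 385

Answer: 385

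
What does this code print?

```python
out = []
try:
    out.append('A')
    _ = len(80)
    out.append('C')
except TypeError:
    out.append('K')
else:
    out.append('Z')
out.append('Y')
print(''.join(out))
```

Execution trace: 'A' (try body) → 'K' (except TypeError) → 'Y' (after the try/except). Output: AKY

Answer: AKY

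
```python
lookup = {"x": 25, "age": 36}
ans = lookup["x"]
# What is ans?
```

Trace:
`lookup = {"x": 25, "age": 36}` → lookup = {'x': 25, 'age': 36}
`ans = lookup["x"]` → ans = 25
So ans = 25

Answer: 25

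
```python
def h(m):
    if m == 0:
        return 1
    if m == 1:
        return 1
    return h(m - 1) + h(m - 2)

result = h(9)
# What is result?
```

Build up from base cases: h(0)=1, h(1)=1, h(2)=2, h(3)=3, h(4)=5, h(5)=8, h(6)=13, ..., h(9)=55

Answer: 55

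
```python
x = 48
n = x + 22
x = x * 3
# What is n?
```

Trace:
`x = 48` → x = 48
`n = x + 22` → n = 70
`x = x * 3` → x = 144
So n = 70

Answer: 70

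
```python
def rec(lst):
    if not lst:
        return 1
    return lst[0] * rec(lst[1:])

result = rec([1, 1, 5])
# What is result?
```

Product over [1, 1, 5] = 1 * 1 * 5 = 5

Answer: 5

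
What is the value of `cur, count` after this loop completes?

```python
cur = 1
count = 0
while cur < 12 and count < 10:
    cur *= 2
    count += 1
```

Double until >= 12 or 10 iterations
`cur, count` takes the values: (1, 0) → (2, 0) → (2, 1) → (4, 1) → (4, 2) → (8, 2) → (8, 3) → (16, 3) → (16, 4)

Answer: 16, 4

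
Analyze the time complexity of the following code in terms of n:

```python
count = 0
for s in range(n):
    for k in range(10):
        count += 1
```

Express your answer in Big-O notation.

Each loop level contributes: n × 1. Multiplying the contributions gives O(n).

Answer: O(n)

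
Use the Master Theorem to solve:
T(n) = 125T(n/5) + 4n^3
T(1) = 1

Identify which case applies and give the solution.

a=125, b=5, f(n)=4n^3. log_5(125) = 3. Since c=3 = 3, Case 2 applies: T(n) = Θ(n^log_b(a) · log n) = O(n^3 log n).

Answer: O(n^3 log n) - Case 2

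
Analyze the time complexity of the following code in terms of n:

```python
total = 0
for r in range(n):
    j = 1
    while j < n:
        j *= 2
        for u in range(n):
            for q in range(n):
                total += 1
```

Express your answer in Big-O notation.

Each loop level contributes: n × log n × n × n. Multiplying the contributions gives O(n^3 log n).

Answer: O(n^3 log n)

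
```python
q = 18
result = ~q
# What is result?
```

Trace:
`q = 18` → q = 18
`result = ~q` → result = -19
So result = -19

Answer: -19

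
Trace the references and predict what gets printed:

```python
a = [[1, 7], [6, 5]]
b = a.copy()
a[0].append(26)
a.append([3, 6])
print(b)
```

Key concept: shallow copy with nested lists.
Step by step:
`a = [[1, 7], [6, 5]]` → a = [[1, 7], [6, 5]]
`b = a.copy()` → b = [[1, 7], [6, 5]]
`a[0].append(26)` → a = [[1, 7, 26], [6, 5]]; b = [[1, 7, 26], [6, 5]]
`a.append([3, 6])` → a = [[1, 7, 26], [6, 5], [3, 6]]
`print(b)` → prints [[1, 7, 26], [6, 5]]

Answer: [[1, 7, 26], [6, 5]]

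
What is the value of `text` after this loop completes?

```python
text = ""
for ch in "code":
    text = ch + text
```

Reverse 'code'
`text` takes the values: "" → "c" → "oc" → "doc" → "edoc"

Answer: "edoc"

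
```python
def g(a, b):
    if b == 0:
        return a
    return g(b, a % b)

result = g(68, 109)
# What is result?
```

g(68, 109) -> g(109, 68) -> g(68, 41) -> g(41, 27) -> g(27, 14) -> g(14, 13) -> g(13, 1) -> g(1, 0) -> 1

Answer: 1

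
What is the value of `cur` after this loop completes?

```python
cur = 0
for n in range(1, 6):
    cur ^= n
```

XOR of 1 to 5
`cur` takes the values: 0 → 1 → 3 → 0 → 4 → 1

Answer: 1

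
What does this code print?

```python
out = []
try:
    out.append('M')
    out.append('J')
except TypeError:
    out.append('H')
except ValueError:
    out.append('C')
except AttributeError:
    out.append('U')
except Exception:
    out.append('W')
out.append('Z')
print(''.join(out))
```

Execution trace: 'M' (try body) → 'J' (try body, no exception) → 'Z' (after the try/except). Output: MJZ

Answer: MJZ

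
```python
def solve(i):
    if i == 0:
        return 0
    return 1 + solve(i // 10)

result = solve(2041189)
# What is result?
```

Count of digits of 2041189: 7

Answer: 7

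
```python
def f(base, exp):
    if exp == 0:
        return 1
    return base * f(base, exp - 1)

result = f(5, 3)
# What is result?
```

f(5, 3) = 5 * 5 * 5 = 125

Answer: 125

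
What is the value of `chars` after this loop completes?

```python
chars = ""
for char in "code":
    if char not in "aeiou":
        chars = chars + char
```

Remove vowels from 'code'
`chars` takes the values: "" → "c" → "cd"

Answer: "cd"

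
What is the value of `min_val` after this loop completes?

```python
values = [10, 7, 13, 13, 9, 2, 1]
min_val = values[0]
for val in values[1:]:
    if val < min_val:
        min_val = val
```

Minimum of [10, 7, 13, 13, 9, 2, 1]
`min_val` takes the values: 10 → 7 → 2 → 1

Answer: 1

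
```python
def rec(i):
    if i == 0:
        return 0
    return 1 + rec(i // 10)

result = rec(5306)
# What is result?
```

Count of digits of 5306: 4

Answer: 4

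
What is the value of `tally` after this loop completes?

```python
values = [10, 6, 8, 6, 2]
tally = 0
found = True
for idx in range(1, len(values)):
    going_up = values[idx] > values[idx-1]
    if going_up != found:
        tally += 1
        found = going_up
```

Count direction changes in [10, 6, 8, 6, 2]
`tally` takes the values: 0 → 1 → 2 → 3

Answer: 3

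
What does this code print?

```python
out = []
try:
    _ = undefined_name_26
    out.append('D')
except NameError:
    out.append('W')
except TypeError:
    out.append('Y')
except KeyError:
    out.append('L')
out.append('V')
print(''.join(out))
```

Execution trace: 'W' (except NameError) → 'V' (after the try/except). Output: WV

Answer: WV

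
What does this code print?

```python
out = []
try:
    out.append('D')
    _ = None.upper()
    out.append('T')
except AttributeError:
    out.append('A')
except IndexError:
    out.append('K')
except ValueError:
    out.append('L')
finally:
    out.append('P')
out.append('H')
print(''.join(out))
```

Execution trace: 'D' (try body) → 'A' (except AttributeError) → 'P' (finally) → 'H' (after the try/except). Output: DAPH

Answer: DAPH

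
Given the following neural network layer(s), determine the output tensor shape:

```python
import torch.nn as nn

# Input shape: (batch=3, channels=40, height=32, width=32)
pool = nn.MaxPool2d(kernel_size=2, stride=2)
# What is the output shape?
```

Input: (3, 40, 32, 32) -> Output: (3, 40, 16, 16)

Answer: (3, 40, 16, 16)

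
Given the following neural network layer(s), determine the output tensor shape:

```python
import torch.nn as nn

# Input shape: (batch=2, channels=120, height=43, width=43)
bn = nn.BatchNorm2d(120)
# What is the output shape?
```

Input: (2, 120, 43, 43) -> Output: (2, 120, 43, 43)

Answer: (2, 120, 43, 43)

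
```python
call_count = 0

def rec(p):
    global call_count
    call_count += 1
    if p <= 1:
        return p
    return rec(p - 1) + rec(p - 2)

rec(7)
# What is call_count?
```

Calls(p) = 1 + Calls(p-1) + Calls(p-2); Calls(0)=Calls(1)=1. For p=7 this gives 41.

Answer: 41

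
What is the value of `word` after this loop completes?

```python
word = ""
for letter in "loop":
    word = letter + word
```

Reverse 'loop'
`word` takes the values: "" → "l" → "ol" → "ool" → "pool"

Answer: "pool"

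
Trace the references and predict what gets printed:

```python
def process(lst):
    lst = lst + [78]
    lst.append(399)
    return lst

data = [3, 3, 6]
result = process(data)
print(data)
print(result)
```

Key concept: rebinding parameter vs mutation.
Step by step:
`data = [3, 3, 6]` → data = [3, 3, 6]
`result = process(data)` → result = [3, 3, 6, 78, 399]
`print(data)` → prints [3, 3, 6]
`print(result)` → prints [3, 3, 6, 78, 399]

Answer:
[3, 3, 6]
[3, 3, 6, 78, 399]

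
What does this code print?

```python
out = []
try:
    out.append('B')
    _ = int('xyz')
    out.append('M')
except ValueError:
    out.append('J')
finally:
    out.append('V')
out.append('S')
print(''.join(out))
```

Execution trace: 'B' (try body) → 'J' (except ValueError) → 'V' (finally) → 'S' (after the try/except). Output: BJVS

Answer: BJVS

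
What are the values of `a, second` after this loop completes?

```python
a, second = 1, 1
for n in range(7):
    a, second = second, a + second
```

Fibonacci: after 7 iterations
`a, second` takes the values: (1, 1) → (1, 2) → (2, 3) → (3, 5) → (5, 8) → (8, 13) → (13, 21) → (21, 34)

Answer: 21, 34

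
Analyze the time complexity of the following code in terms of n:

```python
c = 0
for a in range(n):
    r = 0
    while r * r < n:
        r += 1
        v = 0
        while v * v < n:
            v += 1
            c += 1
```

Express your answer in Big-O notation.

Each loop level contributes: n × √n × √n. Multiplying the contributions gives O(n^2).

Answer: O(n^2)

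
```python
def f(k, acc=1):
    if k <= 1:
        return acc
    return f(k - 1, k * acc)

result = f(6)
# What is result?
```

Accumulator trace (n, acc): (6, 1) -> (5, 6) -> (4, 30) -> (3, 120) -> (2, 360) -> (1, 720) -> return 720

Answer: 720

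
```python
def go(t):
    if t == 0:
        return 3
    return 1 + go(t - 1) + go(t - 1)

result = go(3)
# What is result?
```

go(t) = 1 + 2·go(t-1), go(0)=3. Closed form: (3+1)·2^3 - 1 = 31.

Answer: 31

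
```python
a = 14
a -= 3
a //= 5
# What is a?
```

Trace:
`a = 14` → a = 14
`a -= 3` → a = 11
`a //= 5` → a = 2
So a = 2

Answer: 2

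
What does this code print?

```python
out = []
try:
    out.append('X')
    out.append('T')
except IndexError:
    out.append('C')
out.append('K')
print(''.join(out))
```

Execution trace: 'X' (try body) → 'T' (try body, no exception) → 'K' (after the try/except). Output: XTK

Answer: XTK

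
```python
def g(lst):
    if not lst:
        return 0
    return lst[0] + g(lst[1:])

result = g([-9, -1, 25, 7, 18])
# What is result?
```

(-9) + (-1) + 25 + 7 + 18 + 0 = 40

Answer: 40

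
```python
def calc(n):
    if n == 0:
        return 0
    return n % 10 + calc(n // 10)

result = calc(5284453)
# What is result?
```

Sum of digits of 5284453: 3 + 5 + 4 + 4 + 8 + 2 + 5 = 31

Answer: 31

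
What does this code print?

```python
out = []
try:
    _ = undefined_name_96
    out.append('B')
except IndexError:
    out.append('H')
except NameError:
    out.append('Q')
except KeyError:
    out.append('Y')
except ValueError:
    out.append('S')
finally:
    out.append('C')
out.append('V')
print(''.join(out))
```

Execution trace: 'Q' (except NameError) → 'C' (finally) → 'V' (after the try/except). Output: QCV

Answer: QCV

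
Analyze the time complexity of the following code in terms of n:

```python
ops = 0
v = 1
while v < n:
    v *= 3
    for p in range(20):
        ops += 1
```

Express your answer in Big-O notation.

Each loop level contributes: log n × 1. Multiplying the contributions gives O(log n).

Answer: O(log n)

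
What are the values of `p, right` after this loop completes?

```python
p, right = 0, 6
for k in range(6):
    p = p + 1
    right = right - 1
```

p goes 0→6, right goes 6→0
`p, right` takes the values: (0, 6) → (1, 6) → (1, 5) → (2, 5) → (2, 4) → (3, 4) → (3, 3) → (4, 3) → (4, 2) → (5, 2) → (5, 1) → (6, 1) → (6, 0)

Answer: 6, 0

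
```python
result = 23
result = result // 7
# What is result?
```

Trace:
`result = 23` → result = 23
`result = result // 7` → result = 3
So result = 3

Answer: 3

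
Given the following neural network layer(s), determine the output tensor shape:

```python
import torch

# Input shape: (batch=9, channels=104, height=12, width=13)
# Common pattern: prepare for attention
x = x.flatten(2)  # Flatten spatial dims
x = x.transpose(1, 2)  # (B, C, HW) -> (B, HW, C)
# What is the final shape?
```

Input: (9, 104, 12, 13) -> after flatten(2): (9, 104, 156) -> Output: (9, 156, 104)

Answer: (9, 156, 104)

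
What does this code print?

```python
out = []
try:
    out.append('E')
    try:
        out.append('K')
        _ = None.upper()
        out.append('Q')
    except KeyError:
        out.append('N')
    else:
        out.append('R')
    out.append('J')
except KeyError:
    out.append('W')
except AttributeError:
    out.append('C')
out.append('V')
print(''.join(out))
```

Execution trace: 'E' (try body) → 'K' (inner try body) → 'C' (except AttributeError) → 'V' (after the try/except). Output: EKCV

Answer: EKCV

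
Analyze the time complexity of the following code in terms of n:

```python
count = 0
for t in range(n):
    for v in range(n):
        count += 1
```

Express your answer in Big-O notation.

Each loop level contributes: n × n. Multiplying the contributions gives O(n^2).

Answer: O(n^2)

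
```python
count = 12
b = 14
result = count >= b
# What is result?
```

Trace:
`count = 12` → count = 12
`b = 14` → b = 14
`result = count >= b` → result = False
So result = False

Answer: False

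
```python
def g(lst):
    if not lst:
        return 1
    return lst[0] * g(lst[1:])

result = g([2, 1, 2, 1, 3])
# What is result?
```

Product over [2, 1, 2, 1, 3] = 2 * 1 * 2 * 1 * 3 = 12

Answer: 12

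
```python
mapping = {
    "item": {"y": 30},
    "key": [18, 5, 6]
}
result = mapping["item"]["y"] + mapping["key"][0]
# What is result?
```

Trace:
`mapping = { ...` → mapping = {'item': {'y': 30}, 'key': [18, 5, 6]}
`result = mapping["item"]["y"] + mapping["key"][0]` → result = 48
So result = 48

Answer: 48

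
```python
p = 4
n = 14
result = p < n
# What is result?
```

Trace:
`p = 4` → p = 4
`n = 14` → n = 14
`result = p < n` → result = True
So result = True

Answer: True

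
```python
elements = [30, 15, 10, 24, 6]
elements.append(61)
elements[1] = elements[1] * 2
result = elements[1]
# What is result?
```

Trace:
`elements = [30, 15, 10, 24, 6]` → elements = [30, 15, 10, 24, 6]
`elements.append(61)` → elements = [30, 15, 10, 24, 6, 61]
`elements[1] = elements[1] * 2` → elements = [30, 30, 10, 24, 6, 61]
`result = elements[1]` → result = 30
So result = 30

Answer: 30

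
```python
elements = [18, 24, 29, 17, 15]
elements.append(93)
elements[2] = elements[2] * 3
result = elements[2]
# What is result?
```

Trace:
`elements = [18, 24, 29, 17, 15]` → elements = [18, 24, 29, 17, 15]
`elements.append(93)` → elements = [18, 24, 29, 17, 15, 93]
`elements[2] = elements[2] * 3` → elements = [18, 24, 87, 17, 15, 93]
`result = elements[2]` → result = 87
So result = 87

Answer: 87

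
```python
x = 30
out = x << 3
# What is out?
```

Trace:
`x = 30` → x = 30
`out = x << 3` → out = 240
So out = 240

Answer: 240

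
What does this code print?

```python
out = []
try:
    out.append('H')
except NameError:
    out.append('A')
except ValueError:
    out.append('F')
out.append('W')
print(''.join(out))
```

Execution trace: 'H' (try body, no exception) → 'W' (after the try/except). Output: HW

Answer: HW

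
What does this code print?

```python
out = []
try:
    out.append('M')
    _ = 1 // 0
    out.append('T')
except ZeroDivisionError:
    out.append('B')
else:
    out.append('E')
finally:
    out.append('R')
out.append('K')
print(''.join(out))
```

Execution trace: 'M' (try body) → 'B' (except ZeroDivisionError) → 'R' (finally) → 'K' (after the try/except). Output: MBRK

Answer: MBRK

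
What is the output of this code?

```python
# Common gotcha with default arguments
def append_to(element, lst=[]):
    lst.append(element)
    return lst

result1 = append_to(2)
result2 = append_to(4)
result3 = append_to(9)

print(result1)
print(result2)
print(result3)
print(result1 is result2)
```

Key concept: mutable default argument gotcha.
Step by step:
`result1 = append_to(2)` → result1 = [2]
`result2 = append_to(4)` → result1 = [2, 4] (same object as result2); result2 = [2, 4] (same object as result1)
`result3 = append_to(9)` → result1 = [2, 4, 9] (same object as result2, result3); result2 = [2, 4, 9] (same object as result1, result3); result3 = [2, 4, 9] (same object as result1, result2)
`print(result1)` → prints [2, 4, 9]
`print(result2)` → prints [2, 4, 9]
`print(result3)` → prints [2, 4, 9]
`print(result1 is result2)` → prints True

Answer:
[2, 4, 9]
[2, 4, 9]
[2, 4, 9]
True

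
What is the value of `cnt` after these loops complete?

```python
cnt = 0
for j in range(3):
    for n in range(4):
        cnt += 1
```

3 * 4 = 12
`cnt` takes the values: 0 → 1 → 2 → 3 → 4 → 5 → 6 → 7 → 8 → 9 → 10 → 11 → 12

Answer: 12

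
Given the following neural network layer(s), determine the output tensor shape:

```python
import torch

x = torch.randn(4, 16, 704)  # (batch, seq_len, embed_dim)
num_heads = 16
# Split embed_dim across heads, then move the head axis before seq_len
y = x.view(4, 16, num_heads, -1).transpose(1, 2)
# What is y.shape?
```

Input: (4, 16, 704) -> head_dim = 704 // 16 = 44; after view: (4, 16, 16, 44) -> after transpose(1, 2): (4, 16, 16, 44) -> Output: (4, 16, 16, 44)

Answer: (4, 16, 16, 44)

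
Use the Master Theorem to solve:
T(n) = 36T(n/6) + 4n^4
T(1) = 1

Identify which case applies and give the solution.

a=36, b=6, f(n)=4n^4. log_6(36) = 2. Since c=4 > 2 and the regularity condition holds (36(n/6)^4 = (36/6^4)n^4 with 36/6^4 < 1), Case 3 applies: T(n) = Θ(f(n)) = O(n^4).

Answer: O(n^4) - Case 3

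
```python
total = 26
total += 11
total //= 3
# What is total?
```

Trace:
`total = 26` → total = 26
`total += 11` → total = 37
`total //= 3` → total = 12
So total = 12

Answer: 12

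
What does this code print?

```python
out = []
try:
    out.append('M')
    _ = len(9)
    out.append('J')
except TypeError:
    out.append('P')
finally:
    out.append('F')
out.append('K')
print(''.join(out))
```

Execution trace: 'M' (try body) → 'P' (except TypeError) → 'F' (finally) → 'K' (after the try/except). Output: MPFK

Answer: MPFK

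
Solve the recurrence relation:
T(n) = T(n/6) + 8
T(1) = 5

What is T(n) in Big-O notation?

Each step divides n by 6 and adds 8. After log_6(n) steps we reach T(1)=5. So T(n) = 8·log_6(n) + 5 = O(log n).

Answer: O(log n)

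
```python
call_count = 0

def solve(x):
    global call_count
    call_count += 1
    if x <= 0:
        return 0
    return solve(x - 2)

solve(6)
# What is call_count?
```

Linear recursion stepping by 2: 4 calls from x=6 down to ≤0.

Answer: 4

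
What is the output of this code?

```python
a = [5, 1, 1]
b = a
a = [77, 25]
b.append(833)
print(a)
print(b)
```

Key concept: rebinding vs mutation: a is rebound to a new list, b still points at the original.
Step by step:
`a = [5, 1, 1]` → a = [5, 1, 1]
`b = a` → b = [5, 1, 1] (same object as a)
`a = [77, 25]` → a = [77, 25]
`b.append(833)` → b = [5, 1, 1, 833]
`print(a)` → prints [77, 25]
`print(b)` → prints [5, 1, 1, 833]

Answer:
[77, 25]
[5, 1, 1, 833]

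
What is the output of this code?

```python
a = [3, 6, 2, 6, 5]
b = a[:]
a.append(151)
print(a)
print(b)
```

Key concept: slice [:] creates copy.
Step by step:
`a = [3, 6, 2, 6, 5]` → a = [3, 6, 2, 6, 5]
`b = a[:]` → b = [3, 6, 2, 6, 5]
`a.append(151)` → a = [3, 6, 2, 6, 5, 151]
`print(a)` → prints [3, 6, 2, 6, 5, 151]
`print(b)` → prints [3, 6, 2, 6, 5]

Answer:
[3, 6, 2, 6, 5, 151]
[3, 6, 2, 6, 5]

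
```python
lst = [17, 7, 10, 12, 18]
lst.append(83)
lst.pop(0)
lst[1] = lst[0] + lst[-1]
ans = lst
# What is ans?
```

Trace:
`lst = [17, 7, 10, 12, 18]` → lst = [17, 7, 10, 12, 18]
`lst.append(83)` → lst = [17, 7, 10, 12, 18, 83]
`lst.pop(0)` → lst = [7, 10, 12, 18, 83]
`lst[1] = lst[0] + lst[-1]` → lst = [7, 90, 12, 18, 83]
`ans = lst` → ans = [7, 90, 12, 18, 83]
So ans = [7, 90, 12, 18, 83]

Answer: [7, 90, 12, 18, 83]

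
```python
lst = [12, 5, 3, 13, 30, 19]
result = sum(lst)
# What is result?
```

Trace:
`lst = [12, 5, 3, 13, 30, 19]` → lst = [12, 5, 3, 13, 30, 19]
`result = sum(lst)` → result = 82
So result = 82

Answer: 82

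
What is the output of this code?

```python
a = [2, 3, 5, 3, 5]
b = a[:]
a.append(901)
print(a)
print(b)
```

Key concept: slice [:] creates copy.
Step by step:
`a = [2, 3, 5, 3, 5]` → a = [2, 3, 5, 3, 5]
`b = a[:]` → b = [2, 3, 5, 3, 5]
`a.append(901)` → a = [2, 3, 5, 3, 5, 901]
`print(a)` → prints [2, 3, 5, 3, 5, 901]
`print(b)` → prints [2, 3, 5, 3, 5]

Answer:
[2, 3, 5, 3, 5, 901]
[2, 3, 5, 3, 5]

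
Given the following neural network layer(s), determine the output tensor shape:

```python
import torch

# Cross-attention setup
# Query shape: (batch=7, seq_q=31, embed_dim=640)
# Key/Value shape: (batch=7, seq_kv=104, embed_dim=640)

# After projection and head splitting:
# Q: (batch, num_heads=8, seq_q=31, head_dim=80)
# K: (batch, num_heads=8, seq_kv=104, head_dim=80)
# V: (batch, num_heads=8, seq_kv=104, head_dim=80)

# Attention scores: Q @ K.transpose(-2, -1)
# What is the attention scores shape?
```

Input: (7, 31, 640) -> Output: (7, 8, 31, 104)

Answer: (7, 8, 31, 104)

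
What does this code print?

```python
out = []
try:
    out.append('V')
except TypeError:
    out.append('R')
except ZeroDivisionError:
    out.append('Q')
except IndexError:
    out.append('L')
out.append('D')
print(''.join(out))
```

Execution trace: 'V' (try body, no exception) → 'D' (after the try/except). Output: VD

Answer: VD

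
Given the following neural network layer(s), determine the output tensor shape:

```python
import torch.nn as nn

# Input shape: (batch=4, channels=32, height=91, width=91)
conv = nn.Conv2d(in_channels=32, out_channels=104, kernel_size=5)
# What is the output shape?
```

Input: (4, 32, 91, 91) -> Output: (4, 104, 87, 87)

Answer: (4, 104, 87, 87)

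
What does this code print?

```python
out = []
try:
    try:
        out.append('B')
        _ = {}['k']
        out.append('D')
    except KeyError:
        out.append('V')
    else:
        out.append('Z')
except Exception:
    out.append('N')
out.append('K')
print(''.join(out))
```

Execution trace: 'B' (inner try body) → 'V' (inner except KeyError) → 'K' (after the try/except). Output: BVK

Answer: BVK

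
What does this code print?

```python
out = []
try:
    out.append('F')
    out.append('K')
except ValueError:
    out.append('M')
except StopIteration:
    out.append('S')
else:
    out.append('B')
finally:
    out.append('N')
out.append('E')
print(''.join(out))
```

Execution trace: 'F' (try body) → 'K' (try body, no exception) → 'B' (else) → 'N' (finally) → 'E' (after the try/except). Output: FKBNE

Answer: FKBNE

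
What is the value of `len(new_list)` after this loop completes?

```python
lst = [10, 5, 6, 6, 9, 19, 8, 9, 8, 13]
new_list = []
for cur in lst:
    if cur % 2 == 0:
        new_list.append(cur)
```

Count even numbers in [10, 5, 6, 6, 9, 19, 8, 9, 8, 13]
`new_list` takes the values: [] → [10] → [10, 6] → [10, 6, 6] → [10, 6, 6, 8] → [10, 6, 6, 8, 8]
So `len(new_list)` = 5

Answer: 5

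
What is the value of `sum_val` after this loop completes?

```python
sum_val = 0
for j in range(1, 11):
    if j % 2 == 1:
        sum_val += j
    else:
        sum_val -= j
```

Add odd, subtract even
`sum_val` takes the values: 0 → 1 → -1 → 2 → -2 → 3 → -3 → 4 → -4 → 5 → -5

Answer: -5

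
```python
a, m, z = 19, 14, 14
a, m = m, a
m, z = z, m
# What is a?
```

Trace:
`a, m, z = 19, 14, 14` → a = 19; m = 14; z = 14
`a, m = m, a` → a = 14; m = 19
`m, z = z, m` → m = 14; z = 19
So a = 14

Answer: 14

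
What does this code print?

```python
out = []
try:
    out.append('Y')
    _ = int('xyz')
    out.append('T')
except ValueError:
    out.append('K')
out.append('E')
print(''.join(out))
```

Execution trace: 'Y' (try body) → 'K' (except ValueError) → 'E' (after the try/except). Output: YKE

Answer: YKE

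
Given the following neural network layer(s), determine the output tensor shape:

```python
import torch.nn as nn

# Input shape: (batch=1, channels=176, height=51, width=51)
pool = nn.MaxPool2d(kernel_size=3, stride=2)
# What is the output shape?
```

Input: (1, 176, 51, 51) -> Output: (1, 176, 25, 25)

Answer: (1, 176, 25, 25)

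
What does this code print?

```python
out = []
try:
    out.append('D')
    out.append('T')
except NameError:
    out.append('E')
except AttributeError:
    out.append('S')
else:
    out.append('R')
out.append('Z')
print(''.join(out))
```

Execution trace: 'D' (try body) → 'T' (try body, no exception) → 'R' (else) → 'Z' (after the try/except). Output: DTRZ

Answer: DTRZ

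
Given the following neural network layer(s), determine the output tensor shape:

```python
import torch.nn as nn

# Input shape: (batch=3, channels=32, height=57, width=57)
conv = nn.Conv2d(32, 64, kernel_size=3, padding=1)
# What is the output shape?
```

Input: (3, 32, 57, 57) -> Output: (3, 64, 57, 57)

Answer: (3, 64, 57, 57)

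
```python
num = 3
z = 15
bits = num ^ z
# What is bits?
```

Trace:
`num = 3` → num = 3
`z = 15` → z = 15
`bits = num ^ z` → bits = 12
So bits = 12

Answer: 12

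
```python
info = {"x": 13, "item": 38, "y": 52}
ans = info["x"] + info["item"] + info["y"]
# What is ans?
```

Trace:
`info = {"x": 13, "item": 38, "y": 52}` → info = {'x': 13, 'item': 38, 'y': 52}
`ans = info["x"] + info["item"] + info["y"]` → ans = 103
So ans = 103

Answer: 103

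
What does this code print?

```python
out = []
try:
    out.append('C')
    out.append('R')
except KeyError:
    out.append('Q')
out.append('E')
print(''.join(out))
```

Execution trace: 'C' (try body) → 'R' (try body, no exception) → 'E' (after the try/except). Output: CRE

Answer: CRE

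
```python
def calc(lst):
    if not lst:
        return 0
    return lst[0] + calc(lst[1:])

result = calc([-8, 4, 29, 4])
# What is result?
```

(-8) + 4 + 29 + 4 + 0 = 29

Answer: 29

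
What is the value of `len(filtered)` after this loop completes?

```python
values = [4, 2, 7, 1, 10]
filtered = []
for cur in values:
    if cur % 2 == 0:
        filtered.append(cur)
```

Count even numbers in [4, 2, 7, 1, 10]
`filtered` takes the values: [] → [4] → [4, 2] → [4, 2, 10]
So `len(filtered)` = 3

Answer: 3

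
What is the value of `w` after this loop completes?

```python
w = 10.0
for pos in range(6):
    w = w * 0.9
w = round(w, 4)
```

Exponential decay: 10.0 * 0.9^6
`w` takes the values: 10.0 → 9.0 → 8.1 → 7.29 → 6.561 → 5.9049 → 5.31441 → 5.3144

Answer: 5.3144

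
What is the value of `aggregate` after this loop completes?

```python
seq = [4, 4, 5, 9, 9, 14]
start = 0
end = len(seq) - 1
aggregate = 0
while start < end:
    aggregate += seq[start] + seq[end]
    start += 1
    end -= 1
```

Sum of pairs from ends
`aggregate` takes the values: 0 → 18 → 31 → 45

Answer: 45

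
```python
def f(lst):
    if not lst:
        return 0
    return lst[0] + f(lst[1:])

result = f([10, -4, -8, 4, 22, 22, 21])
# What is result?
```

10 + (-4) + (-8) + 4 + 22 + 22 + 21 + 0 = 67

Answer: 67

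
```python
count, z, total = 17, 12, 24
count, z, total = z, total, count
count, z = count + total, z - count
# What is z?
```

Trace:
`count, z, total = 17, 12, 24` → count = 17; z = 12; total = 24
`count, z, total = z, total, count` → count = 12; z = 24; total = 17
`count, z = count + total, z - count` → count = 29; z = 12
So z = 12

Answer: 12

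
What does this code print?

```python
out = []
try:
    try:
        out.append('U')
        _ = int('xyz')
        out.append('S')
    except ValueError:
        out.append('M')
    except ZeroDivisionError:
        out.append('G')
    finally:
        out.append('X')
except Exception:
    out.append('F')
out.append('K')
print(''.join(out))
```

Execution trace: 'U' (inner try body) → 'M' (inner except ValueError) → 'X' (inner finally) → 'K' (after the try/except). Output: UMXK

Answer: UMXK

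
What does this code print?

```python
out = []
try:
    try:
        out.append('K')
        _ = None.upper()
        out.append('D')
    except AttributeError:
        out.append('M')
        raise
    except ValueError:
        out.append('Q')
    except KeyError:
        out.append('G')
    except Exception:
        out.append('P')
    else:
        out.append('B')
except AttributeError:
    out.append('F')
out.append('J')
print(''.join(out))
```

Execution trace: 'K' (inner try body) → 'M' (inner except AttributeError) → 'F' (outer except AttributeError) → 'J' (after the try/except). Output: KMFJ

Answer: KMFJ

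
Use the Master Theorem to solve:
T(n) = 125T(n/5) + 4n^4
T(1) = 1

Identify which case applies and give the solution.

a=125, b=5, f(n)=4n^4. log_5(125) = 3. Since c=4 > 3 and the regularity condition holds (125(n/5)^4 = (125/5^4)n^4 with 125/5^4 < 1), Case 3 applies: T(n) = Θ(f(n)) = O(n^4).

Answer: O(n^4) - Case 3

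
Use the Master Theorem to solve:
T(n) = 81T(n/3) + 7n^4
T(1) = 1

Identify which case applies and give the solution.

a=81, b=3, f(n)=7n^4. log_3(81) = 4. Since c=4 = 4, Case 2 applies: T(n) = Θ(n^log_b(a) · log n) = O(n^4 log n).

Answer: O(n^4 log n) - Case 2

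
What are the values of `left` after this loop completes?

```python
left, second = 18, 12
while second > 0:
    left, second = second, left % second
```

GCD of 18 and 12
`left` takes the values: 18 → 12 → 6

Answer: 6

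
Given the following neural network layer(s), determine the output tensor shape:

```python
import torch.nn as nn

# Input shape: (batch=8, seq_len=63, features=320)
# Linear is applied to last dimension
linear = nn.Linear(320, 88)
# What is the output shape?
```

Input: (8, 63, 320) -> Output: (8, 63, 88)

Answer: (8, 63, 88)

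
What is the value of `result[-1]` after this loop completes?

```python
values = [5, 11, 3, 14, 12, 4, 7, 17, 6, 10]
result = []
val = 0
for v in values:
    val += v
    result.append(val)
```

Cumulative sum ends at 89
`result` takes the values: [] → [5] → [5, 16] → [5, 16, 19] → [5, 16, 19, 33] → [5, 16, 19, 33, 45] → [5, 16, 19, 33, 45, 49] → [5, 16, 19, 33, 45, 49, 56] → [5, 16, 19, 33, 45, 49, 56, 73] → [5, 16, 19, 33, 45, 49, 56, 73, 79] → [5, 16, 19, 33, 45, 49, 56, 73, 79, 89]
So `result[-1]` = 89

Answer: 89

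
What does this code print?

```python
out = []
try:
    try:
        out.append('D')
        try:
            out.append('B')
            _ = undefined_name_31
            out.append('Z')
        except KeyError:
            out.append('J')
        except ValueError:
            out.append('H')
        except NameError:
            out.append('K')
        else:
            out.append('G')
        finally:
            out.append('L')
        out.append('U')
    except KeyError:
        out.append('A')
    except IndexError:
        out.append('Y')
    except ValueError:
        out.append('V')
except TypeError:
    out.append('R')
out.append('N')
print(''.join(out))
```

Execution trace: 'D' (try body) → 'B' (inner try body) → 'K' (inner except NameError) → 'L' (inner finally) → 'U' (try body, no exception) → 'N' (after the try/except). Output: DBKLUN

Answer: DBKLUN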